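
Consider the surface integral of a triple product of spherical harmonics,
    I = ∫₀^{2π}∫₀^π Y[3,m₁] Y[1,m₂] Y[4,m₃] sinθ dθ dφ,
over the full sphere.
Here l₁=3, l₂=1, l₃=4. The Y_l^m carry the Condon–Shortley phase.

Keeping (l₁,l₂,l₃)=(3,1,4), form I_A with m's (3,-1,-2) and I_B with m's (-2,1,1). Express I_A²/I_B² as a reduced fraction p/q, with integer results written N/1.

Same 3,1,4: normalisation and zero-m 3j drop out of the ratio.
A: Δ: 0! 6! 2! / 9! → 1/252; sum: t=0:+1/1440 = 1/1440; 3j²(3 1 4; 3 -1 -2) = Δ·Π!·Σ² = 1/252  (sign +1)
B: Δ: 0! 6! 2! / 9! → 1/252; sum: t=0:+1/240 = 1/240; 3j²(3 1 4; -2 1 1) = Δ·Π!·Σ² = 1/84  (sign -1)
I_A²/I_B² = (1/252)/(1/84) = 1/3

1/3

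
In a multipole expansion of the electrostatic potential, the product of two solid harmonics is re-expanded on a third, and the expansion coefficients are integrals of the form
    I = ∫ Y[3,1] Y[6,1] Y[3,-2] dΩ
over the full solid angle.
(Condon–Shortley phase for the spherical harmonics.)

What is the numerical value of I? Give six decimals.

Checks pass: Σm=0; 12 even; l₃=3∈[3,9].
(2·3+1)(2·6+1)(2·3+1) = 637
Δ: 6! 0! 6! / 13! → 1/12012
sum: t=3:−1/1296 = -1/1296
3j²(3 6 3; 0 0 0) = Δ·Π!·Σ² = 100/3003  (sign +1)
sum: t=2:+1/5760 = 1/5760
3j²(3 6 3; 1 1 -2) = Δ·Π!·Σ² = 5/572  (sign -1)
combine: 4πI² = 637·100/3003·5/572 = 875/4719
take √, sign -1: I = -0.12147142

-0.121471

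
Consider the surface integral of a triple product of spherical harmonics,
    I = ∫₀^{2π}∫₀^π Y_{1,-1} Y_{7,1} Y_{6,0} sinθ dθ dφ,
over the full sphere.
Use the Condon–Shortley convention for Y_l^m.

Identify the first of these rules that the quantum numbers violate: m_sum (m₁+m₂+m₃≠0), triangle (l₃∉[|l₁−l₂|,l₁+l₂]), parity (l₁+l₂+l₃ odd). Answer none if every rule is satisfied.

none

m₁+m₂+m₃ = -1 + 1 + 0 = 0  ✓
triangle: |1−7|=6 ≤ l₃=6 ≤ 1+7=8  ✓
parity: l₁+l₂+l₃ = 14 is even  ✓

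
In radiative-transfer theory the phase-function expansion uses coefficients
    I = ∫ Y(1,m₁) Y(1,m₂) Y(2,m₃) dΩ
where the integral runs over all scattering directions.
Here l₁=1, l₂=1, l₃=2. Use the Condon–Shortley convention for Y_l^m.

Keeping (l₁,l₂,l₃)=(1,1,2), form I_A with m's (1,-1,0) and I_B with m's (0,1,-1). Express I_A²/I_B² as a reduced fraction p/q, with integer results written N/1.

l's match ⇒ only the (l;m) 3-j factors differ between A and B.
A: triangle coeff Δ(1,1,2) = 1/30; Σ_t [0,0]: t=0:+1/4 = 1/4; (3j)²=1/30 [(1 1 2; 1 -1 0)], sign=+1
B: triangle coeff Δ(1,1,2) = 1/30; Σ_t [0,0]: t=0:+1/2 = 1/2; (3j)²=1/10 [(1 1 2; 0 1 -1)], sign=-1
I_A²/I_B² = (1/30)/(1/10) = 1/3

1/3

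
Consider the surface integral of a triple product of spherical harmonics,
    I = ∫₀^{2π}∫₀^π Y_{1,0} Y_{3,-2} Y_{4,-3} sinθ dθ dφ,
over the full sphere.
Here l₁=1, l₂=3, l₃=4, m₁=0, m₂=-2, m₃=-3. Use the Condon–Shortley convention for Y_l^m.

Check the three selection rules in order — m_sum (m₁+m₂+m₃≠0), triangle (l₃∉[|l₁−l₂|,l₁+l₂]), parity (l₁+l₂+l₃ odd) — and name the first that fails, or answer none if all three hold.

m_sum

azimuthal sum: 0 − 2 − 3 = -5  ✗
2 ≤ 4 ≤ 4 (triangle on l)
L = 1 + 3 + 4 = 8 (even)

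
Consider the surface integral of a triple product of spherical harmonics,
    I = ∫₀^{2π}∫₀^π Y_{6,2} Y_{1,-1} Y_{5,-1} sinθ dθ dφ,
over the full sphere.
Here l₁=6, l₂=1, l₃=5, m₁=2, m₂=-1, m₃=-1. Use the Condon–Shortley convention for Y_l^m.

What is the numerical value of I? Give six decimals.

m-sum 0 ✓  L=12 even ✓  5≤5≤7 ✓
Π(2lᵢ+1) = 13×3×11 = 429
triangle coeff Δ(6,1,5) = 1/858
Σ_t [1,1]: t=1:−1/14400 = -1/14400
(3j)²=6/143 [(6 1 5; 0 0 0)], sign=+1
Σ_t [0,0]: t=0:+1/34560 = 1/34560
(3j)²=14/429 [(6 1 5; 2 -1 -1)], sign=+1
⇒ 4πI² = 84/143
I = (+1)√(84/143/(4π)) = 0.21620548

0.216205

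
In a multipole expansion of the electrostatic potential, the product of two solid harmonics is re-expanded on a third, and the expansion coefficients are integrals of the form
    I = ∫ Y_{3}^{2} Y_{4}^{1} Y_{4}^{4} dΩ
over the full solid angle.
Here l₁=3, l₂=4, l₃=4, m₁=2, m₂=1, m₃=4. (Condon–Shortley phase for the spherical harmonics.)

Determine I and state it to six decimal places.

Σmᵢ = 7 ≠ 0, so the φ-integral vanishes; I = 0

0.000000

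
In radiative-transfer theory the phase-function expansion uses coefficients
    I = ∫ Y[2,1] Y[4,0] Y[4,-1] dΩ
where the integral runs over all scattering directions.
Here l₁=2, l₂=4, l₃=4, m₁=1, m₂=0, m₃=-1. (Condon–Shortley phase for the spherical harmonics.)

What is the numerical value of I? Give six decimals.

Rules hold: Σm=0, L=10 even, 2≤4≤6.
N = 5·9·9 = 405
Δ = 2!·2!·6!/11! = 1/13860
Racah Σ t=0..2: t=0:+1/192 t=1:−1/36 t=2:+1/192 = -5/288
⇒ 3j(2 4 4; 0 0 0)² = 20/693, sgn -1
Racah Σ t=0..1: t=0:+1/96 t=1:−1/72 = -1/288
⇒ 3j(2 4 4; 1 0 -1)² = 1/462, sgn +1
4πI² = N·(3j₀)²·(3jₘ)² = 150/5929
I = -1·√(0.0252994/4π) = -0.04486937

-0.044869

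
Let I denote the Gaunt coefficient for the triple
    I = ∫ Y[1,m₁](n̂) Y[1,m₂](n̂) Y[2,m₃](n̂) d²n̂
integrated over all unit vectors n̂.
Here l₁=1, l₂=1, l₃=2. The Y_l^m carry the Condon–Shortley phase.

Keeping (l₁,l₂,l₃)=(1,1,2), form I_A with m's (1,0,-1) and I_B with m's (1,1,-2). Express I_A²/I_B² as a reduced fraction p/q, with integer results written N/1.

Same 1,1,2: normalisation and zero-m 3j drop out of the ratio.
A: Δ: 0! 2! 2! / 5! → 1/30; sum: t=0:+1/2 = 1/2; 3j²(1 1 2; 1 0 -1) = Δ·Π!·Σ² = 1/10  (sign -1)
B: Δ: 0! 2! 2! / 5! → 1/30; sum: t=0:+1/4 = 1/4; 3j²(1 1 2; 1 1 -2) = Δ·Π!·Σ² = 1/5  (sign +1)
I_A²/I_B² = (1/10)/(1/5) = 1/2

1/2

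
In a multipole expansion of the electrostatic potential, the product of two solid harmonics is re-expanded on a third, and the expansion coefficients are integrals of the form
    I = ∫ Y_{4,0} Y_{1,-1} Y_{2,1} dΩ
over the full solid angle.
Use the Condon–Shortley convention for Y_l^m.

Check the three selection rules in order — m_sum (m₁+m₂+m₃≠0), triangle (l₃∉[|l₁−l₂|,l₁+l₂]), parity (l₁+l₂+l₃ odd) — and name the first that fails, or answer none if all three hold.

Σmᵢ = 0  ✓
l₃∈[|l₁−l₂|,l₁+l₂]=[3,5], have l₃=2  ✗
Σlᵢ = 7 ⇒ odd

triangle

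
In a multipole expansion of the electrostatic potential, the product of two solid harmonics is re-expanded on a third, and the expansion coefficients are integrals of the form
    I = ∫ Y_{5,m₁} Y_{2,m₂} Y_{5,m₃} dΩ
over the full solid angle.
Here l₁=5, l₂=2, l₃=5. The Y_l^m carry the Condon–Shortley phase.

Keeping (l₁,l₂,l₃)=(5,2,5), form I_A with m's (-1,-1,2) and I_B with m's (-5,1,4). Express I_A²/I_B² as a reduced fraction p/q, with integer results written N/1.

Shared (l₁,l₂,l₃)=(5,2,5): N and (l;000)² cancel in I_A²/I_B².
A: Δ = 2!·8!·2!/13! = 1/38610; Racah Σ t=0..1: t=0:+1/2880 t=1:−1/1440 = -1/2880; ⇒ 3j(5 2 5; -1 -1 2)² = 7/715, sgn +1
B: Δ = 2!·8!·2!/13! = 1/38610; Racah Σ t=2..2: t=2:+1/80640 = 1/80640; ⇒ 3j(5 2 5; -5 1 4)² = 9/286, sgn -1
I_A²/I_B² = (7/715)/(9/286) = 14/45

14/45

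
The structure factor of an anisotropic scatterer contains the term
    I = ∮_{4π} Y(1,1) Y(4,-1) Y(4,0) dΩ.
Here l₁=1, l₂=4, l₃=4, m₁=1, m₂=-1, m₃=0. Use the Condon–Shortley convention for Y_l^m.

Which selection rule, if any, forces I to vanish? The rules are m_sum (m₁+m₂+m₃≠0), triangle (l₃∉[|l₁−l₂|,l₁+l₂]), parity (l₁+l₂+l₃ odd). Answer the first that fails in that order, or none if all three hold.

parity

Σmᵢ = 0  ✓
l₃∈[|l₁−l₂|,l₁+l₂]=[3,5], have l₃=4  ✓
Σlᵢ = 9 ⇒ odd  ✗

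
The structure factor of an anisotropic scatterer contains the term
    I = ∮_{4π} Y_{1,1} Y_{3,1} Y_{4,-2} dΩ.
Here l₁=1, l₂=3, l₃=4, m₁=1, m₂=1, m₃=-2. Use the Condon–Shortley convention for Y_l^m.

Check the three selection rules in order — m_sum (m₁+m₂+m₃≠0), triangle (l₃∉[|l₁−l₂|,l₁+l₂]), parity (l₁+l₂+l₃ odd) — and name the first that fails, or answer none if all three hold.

Σmᵢ = 0  ✓
l₃∈[|l₁−l₂|,l₁+l₂]=[2,4], have l₃=4  ✓
Σlᵢ = 8 ⇒ even  ✓

none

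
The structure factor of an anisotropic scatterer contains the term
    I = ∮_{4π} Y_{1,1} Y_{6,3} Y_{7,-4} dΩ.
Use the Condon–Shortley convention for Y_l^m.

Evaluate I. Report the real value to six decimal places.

m-sum 0 ✓  L=14 even ✓  5≤7≤7 ✓
Π(2lᵢ+1) = 3×13×15 = 585
triangle coeff Δ(1,6,7) = 1/1365
Σ_t [0,0]: t=0:+1/518400 = 1/518400
(3j)²=7/195 [(1 6 7; 0 0 0)], sign=-1
Σ_t [0,0]: t=0:+1/4354560 = 1/4354560
(3j)²=11/273 [(1 6 7; 1 3 -4)], sign=-1
⇒ 4πI² = 11/13
I = (+1)√(11/13/(4π)) = 0.25948947

0.259489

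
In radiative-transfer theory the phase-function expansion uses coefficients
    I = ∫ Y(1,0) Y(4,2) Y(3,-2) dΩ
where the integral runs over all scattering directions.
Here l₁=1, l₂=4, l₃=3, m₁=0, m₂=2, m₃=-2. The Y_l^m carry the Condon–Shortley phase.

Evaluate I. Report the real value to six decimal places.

0.213244

Rules hold: Σm=0, L=8 even, 3≤3≤5.
N = 3·9·7 = 189
Δ = 2!·0!·6!/9! = 1/252
Racah Σ t=1..1: t=1:−1/36 = -1/36
⇒ 3j(1 4 3; 0 0 0)² = 4/63, sgn +1
Racah Σ t=1..1: t=1:−1/120 = -1/120
⇒ 3j(1 4 3; 0 2 -2)² = 1/21, sgn +1
4πI² = N·(3j₀)²·(3jₘ)² = 4/7
I = +1·√(0.571429/4π) = 0.21324362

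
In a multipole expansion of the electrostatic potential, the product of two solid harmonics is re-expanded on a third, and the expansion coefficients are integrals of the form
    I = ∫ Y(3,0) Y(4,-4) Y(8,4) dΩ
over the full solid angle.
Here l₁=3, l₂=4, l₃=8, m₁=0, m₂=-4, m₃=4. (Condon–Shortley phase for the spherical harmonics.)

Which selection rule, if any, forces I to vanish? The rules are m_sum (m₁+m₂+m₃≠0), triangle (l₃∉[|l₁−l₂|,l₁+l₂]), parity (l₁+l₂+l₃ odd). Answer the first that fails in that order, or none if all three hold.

triangle

azimuthal sum: 0 − 4 + 4 = 0  ✓
1 ≤ 8 ≤ 7 (triangle on l)  ✗
L = 3 + 4 + 8 = 15 (odd)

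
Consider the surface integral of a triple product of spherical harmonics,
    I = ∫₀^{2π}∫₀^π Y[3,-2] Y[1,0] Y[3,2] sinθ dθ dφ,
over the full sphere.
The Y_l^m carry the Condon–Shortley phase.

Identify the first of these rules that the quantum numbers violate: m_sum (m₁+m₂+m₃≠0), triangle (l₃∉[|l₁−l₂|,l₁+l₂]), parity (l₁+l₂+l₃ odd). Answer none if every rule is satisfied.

parity

azimuthal sum: -2 + 0 + 2 = 0  ✓
2 ≤ 3 ≤ 4 (triangle on l)  ✓
L = 3 + 1 + 3 = 7 (odd)  ✗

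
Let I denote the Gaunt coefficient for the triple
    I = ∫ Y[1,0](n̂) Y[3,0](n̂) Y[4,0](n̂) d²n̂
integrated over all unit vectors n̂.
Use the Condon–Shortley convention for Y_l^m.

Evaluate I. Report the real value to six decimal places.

m-sum 0 ✓  L=8 even ✓  2≤4≤4 ✓
Π(2lᵢ+1) = 3×7×9 = 189
triangle coeff Δ(1,3,4) = 1/252
Σ_t [0,0]: t=0:+1/36 = 1/36
(3j)²=4/63 [(1 3 4; 0 0 0)], sign=+1
(m-triple is (0,0,0) — same symbol as above.)
⇒ 4πI² = 16/21
I = (+1)√(16/21/(4π)) = 0.24623252

0.246233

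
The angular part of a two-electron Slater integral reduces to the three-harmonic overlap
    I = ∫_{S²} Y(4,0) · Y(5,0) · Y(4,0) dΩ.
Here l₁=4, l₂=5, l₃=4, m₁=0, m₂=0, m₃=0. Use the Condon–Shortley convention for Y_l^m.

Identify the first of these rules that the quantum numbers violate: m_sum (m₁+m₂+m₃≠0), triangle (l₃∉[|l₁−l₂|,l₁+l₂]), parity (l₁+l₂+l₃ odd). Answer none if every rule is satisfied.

Σmᵢ = 0  ✓
l₃∈[|l₁−l₂|,l₁+l₂]=[1,9], have l₃=4  ✓
Σlᵢ = 13 ⇒ odd  ✗

parity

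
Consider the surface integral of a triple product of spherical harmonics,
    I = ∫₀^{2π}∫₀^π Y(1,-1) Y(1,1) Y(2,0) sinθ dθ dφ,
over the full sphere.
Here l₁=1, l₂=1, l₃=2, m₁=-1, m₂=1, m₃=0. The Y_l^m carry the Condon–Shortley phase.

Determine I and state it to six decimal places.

0.126157

Checks pass: Σm=0; 4 even; l₃=2∈[0,2].
(2·1+1)(2·1+1)(2·2+1) = 45
Δ: 0! 2! 2! / 5! → 1/30
sum: t=0:+1/1 = 1/1
3j²(1 1 2; 0 0 0) = Δ·Π!·Σ² = 2/15  (sign +1)
sum: t=0:+1/4 = 1/4
3j²(1 1 2; -1 1 0) = Δ·Π!·Σ² = 1/30  (sign +1)
combine: 4πI² = 45·2/15·1/30 = 1/5
take √, sign +1: I = 0.12615663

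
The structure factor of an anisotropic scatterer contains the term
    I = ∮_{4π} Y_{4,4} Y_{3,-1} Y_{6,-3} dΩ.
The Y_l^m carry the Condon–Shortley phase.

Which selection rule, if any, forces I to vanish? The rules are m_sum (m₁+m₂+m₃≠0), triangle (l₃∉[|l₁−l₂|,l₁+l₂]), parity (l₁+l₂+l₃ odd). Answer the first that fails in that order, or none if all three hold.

azimuthal sum: 4 − 1 − 3 = 0  ✓
1 ≤ 6 ≤ 7 (triangle on l)  ✓
L = 4 + 3 + 6 = 13 (odd)  ✗

parity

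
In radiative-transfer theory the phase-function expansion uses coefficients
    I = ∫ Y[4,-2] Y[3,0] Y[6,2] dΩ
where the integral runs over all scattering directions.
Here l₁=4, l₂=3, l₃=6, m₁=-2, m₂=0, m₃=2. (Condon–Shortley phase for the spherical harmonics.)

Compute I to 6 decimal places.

0.000000

l₁+l₂+l₃=13 is odd: 3j(l;000)=0 ⇒ I=0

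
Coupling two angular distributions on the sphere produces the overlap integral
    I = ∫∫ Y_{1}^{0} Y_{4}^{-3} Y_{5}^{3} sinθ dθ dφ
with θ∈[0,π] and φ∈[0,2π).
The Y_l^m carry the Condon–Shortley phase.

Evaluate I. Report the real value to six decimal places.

m-sum 0 ✓  L=10 even ✓  3≤5≤5 ✓
Π(2lᵢ+1) = 3×9×11 = 297
triangle coeff Δ(1,4,5) = 1/495
Σ_t [0,0]: t=0:+1/576 = 1/576
(3j)²=5/99 [(1 4 5; 0 0 0)], sign=-1
Σ_t [0,0]: t=0:+1/5040 = 1/5040
(3j)²=16/495 [(1 4 5; 0 -3 3)], sign=+1
⇒ 4πI² = 16/33
I = (-1)√(16/33/(4π)) = -0.19642560

-0.196426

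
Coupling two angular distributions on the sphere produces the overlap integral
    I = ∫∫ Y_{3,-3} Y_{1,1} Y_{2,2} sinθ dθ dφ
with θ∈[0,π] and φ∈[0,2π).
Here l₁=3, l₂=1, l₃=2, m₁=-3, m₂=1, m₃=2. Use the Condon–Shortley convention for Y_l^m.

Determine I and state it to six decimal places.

-0.319865

Checks pass: Σm=0; 6 even; l₃=2∈[2,4].
(2·3+1)(2·1+1)(2·2+1) = 105
Δ: 2! 4! 0! / 7! → 1/105
sum: t=1:−1/4 = -1/4
3j²(3 1 2; 0 0 0) = Δ·Π!·Σ² = 3/35  (sign -1)
sum: t=2:+1/48 = 1/48
3j²(3 1 2; -3 1 2) = Δ·Π!·Σ² = 1/7  (sign +1)
combine: 4πI² = 105·3/35·1/7 = 9/7
take √, sign -1: I = -0.31986543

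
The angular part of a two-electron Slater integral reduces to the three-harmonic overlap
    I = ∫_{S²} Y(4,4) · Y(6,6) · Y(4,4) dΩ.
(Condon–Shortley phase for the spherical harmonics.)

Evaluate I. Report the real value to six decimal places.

Σmᵢ = 14 ≠ 0, so the φ-integral vanishes; I = 0

0.000000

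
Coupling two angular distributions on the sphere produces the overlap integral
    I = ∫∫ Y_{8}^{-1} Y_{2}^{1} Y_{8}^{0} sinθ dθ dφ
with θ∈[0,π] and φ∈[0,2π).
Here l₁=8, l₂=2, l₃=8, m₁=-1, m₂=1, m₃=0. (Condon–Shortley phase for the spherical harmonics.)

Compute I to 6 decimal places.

m-sum 0 ✓  L=18 even ✓  6≤8≤10 ✓
Π(2lᵢ+1) = 17×5×17 = 1445
triangle coeff Δ(8,2,8) = 1/348840
Σ_t [0,2]: t=0:+1/116121600 t=1:−1/25401600 t=2:+1/116121600 = -1/45158400
(3j)²=24/1615 [(8 2 8; 0 0 0)], sign=-1
Σ_t [1,2]: t=1:−1/58060800 t=2:+1/50803200 = 1/406425600
(3j)²=1/3230 [(8 2 8; -1 1 0)], sign=+1
⇒ 4πI² = 12/1805
I = (-1)√(12/1805/(4π)) = -0.02300102

-0.023001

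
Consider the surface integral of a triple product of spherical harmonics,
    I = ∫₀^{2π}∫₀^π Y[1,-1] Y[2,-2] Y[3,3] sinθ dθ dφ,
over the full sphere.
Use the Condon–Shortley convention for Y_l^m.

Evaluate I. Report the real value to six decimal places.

-0.319865

Checks pass: Σm=0; 6 even; l₃=3∈[1,3].
(2·1+1)(2·2+1)(2·3+1) = 105
Δ: 0! 2! 4! / 7! → 1/105
sum: t=0:+1/4 = 1/4
3j²(1 2 3; 0 0 0) = Δ·Π!·Σ² = 3/35  (sign -1)
sum: t=0:+1/48 = 1/48
3j²(1 2 3; -1 -2 3) = Δ·Π!·Σ² = 1/7  (sign +1)
combine: 4πI² = 105·3/35·1/7 = 9/7
take √, sign -1: I = -0.31986543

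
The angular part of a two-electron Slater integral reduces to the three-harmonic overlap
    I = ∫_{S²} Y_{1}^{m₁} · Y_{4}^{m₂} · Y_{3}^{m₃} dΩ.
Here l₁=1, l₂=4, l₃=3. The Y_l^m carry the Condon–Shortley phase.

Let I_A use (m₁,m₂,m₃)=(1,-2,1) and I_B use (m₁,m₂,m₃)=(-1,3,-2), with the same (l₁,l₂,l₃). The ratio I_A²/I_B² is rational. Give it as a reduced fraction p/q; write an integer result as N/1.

5/7

Same 1,4,3: normalisation and zero-m 3j drop out of the ratio.
A: Δ: 2! 0! 6! / 9! → 1/252; sum: t=0:+1/96 = 1/96; 3j²(1 4 3; 1 -2 1) = Δ·Π!·Σ² = 5/84  (sign +1)
B: Δ: 2! 0! 6! / 9! → 1/252; sum: t=2:+1/240 = 1/240; 3j²(1 4 3; -1 3 -2) = Δ·Π!·Σ² = 1/12  (sign -1)
I_A²/I_B² = (5/84)/(1/12) = 5/7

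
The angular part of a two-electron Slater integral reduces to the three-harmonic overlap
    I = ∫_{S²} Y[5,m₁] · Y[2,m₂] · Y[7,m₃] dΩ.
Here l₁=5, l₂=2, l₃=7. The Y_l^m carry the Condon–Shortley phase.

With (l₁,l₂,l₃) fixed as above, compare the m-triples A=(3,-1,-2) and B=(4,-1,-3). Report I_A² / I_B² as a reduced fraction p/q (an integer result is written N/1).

9/4

Shared (l₁,l₂,l₃)=(5,2,7): N and (l;000)² cancel in I_A²/I_B².
A: Δ = 0!·10!·4!/15! = 1/15015; Racah Σ t=0..0: t=0:+1/483840 = 1/483840; ⇒ 3j(5 2 7; 3 -1 -2)² = 6/1001, sgn -1
B: Δ = 0!·10!·4!/15! = 1/15015; Racah Σ t=0..0: t=0:+1/2177280 = 1/2177280; ⇒ 3j(5 2 7; 4 -1 -3)² = 8/3003, sgn +1
I_A²/I_B² = (6/1001)/(8/3003) = 9/4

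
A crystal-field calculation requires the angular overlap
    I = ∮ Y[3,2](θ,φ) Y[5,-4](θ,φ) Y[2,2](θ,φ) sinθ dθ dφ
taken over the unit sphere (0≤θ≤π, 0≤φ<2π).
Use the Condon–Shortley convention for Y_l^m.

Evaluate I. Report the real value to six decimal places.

m-sum 0 ✓  L=10 even ✓  2≤2≤8 ✓
Π(2lᵢ+1) = 7×11×5 = 385
triangle coeff Δ(3,5,2) = 1/2310
Σ_t [3,3]: t=3:−1/144 = -1/144
(3j)²=10/231 [(3 5 2; 0 0 0)], sign=-1
Σ_t [1,1]: t=1:−1/2880 = -1/2880
(3j)²=3/55 [(3 5 2; 2 -4 2)], sign=-1
⇒ 4πI² = 10/11
I = (+1)√(10/11/(4π)) = 0.26896683

0.268967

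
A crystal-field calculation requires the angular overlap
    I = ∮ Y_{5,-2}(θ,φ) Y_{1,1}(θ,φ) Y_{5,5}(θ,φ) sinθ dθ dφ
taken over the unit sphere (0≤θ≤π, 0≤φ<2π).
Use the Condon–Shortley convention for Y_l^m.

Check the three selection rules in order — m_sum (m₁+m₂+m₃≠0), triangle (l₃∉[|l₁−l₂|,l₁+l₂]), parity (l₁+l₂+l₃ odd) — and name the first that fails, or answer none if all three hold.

Σmᵢ = 4  ✗
l₃∈[|l₁−l₂|,l₁+l₂]=[4,6], have l₃=5
Σlᵢ = 11 ⇒ odd

m_sum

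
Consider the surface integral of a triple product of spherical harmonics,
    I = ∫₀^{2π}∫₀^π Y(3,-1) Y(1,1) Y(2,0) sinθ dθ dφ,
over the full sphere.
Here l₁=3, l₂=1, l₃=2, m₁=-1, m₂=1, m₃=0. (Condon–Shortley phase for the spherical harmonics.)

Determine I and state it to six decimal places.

-0.202301

Rules hold: Σm=0, L=6 even, 2≤2≤4.
N = 7·3·5 = 105
Δ = 2!·4!·0!/7! = 1/105
Racah Σ t=1..1: t=1:−1/4 = -1/4
⇒ 3j(3 1 2; 0 0 0)² = 3/35, sgn -1
Racah Σ t=2..2: t=2:+1/8 = 1/8
⇒ 3j(3 1 2; -1 1 0)² = 2/35, sgn +1
4πI² = N·(3j₀)²·(3jₘ)² = 18/35
I = -1·√(0.514286/4π) = -0.20230066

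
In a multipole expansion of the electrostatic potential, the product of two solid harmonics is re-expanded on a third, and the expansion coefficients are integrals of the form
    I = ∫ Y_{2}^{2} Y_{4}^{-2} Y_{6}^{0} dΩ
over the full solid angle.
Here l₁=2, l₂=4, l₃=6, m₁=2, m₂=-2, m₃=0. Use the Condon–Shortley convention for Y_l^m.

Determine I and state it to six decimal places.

0.061597

Checks pass: Σm=0; 12 even; l₃=6∈[2,6].
(2·2+1)(2·4+1)(2·6+1) = 585
Δ: 0! 4! 8! / 13! → 1/6435
sum: t=0:+1/2304 = 1/2304
3j²(2 4 6; 0 0 0) = Δ·Π!·Σ² = 5/143  (sign +1)
sum: t=0:+1/34560 = 1/34560
3j²(2 4 6; 2 -2 0) = Δ·Π!·Σ² = 1/429  (sign +1)
combine: 4πI² = 585·5/143·1/429 = 75/1573
take √, sign +1: I = 0.06159725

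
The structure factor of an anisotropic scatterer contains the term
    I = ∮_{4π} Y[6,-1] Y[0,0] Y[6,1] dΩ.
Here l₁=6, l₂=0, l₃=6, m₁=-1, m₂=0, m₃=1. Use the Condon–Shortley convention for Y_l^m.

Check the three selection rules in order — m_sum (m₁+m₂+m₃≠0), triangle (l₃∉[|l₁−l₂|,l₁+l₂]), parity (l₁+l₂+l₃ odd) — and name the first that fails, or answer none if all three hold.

Σmᵢ = 0  ✓
l₃∈[|l₁−l₂|,l₁+l₂]=[6,6], have l₃=6  ✓
Σlᵢ = 12 ⇒ even  ✓

none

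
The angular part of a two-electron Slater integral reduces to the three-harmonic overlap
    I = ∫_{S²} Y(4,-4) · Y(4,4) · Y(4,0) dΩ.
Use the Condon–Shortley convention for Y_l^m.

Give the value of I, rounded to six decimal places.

0.106525

m-sum 0 ✓  L=12 even ✓  0≤4≤8 ✓
Π(2lᵢ+1) = 9×9×9 = 729
triangle coeff Δ(4,4,4) = 1/450450
Σ_t [0,4]: t=0:+1/13824 t=1:−1/216 t=2:+1/64 t=3:−1/216 t=4:+1/13824 = 5/768
(3j)²=18/1001 [(4 4 4; 0 0 0)], sign=+1
Σ_t [4,4]: t=4:+1/13824 = 1/13824
(3j)²=14/1287 [(4 4 4; -4 4 0)], sign=+1
⇒ 4πI² = 2916/20449
I = (+1)√(2916/20449/(4π)) = 0.10652531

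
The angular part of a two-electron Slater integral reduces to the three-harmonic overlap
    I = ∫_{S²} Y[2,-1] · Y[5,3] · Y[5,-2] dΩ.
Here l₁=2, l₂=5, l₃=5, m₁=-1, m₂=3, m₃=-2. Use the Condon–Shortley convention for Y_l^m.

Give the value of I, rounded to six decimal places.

Checks pass: Σm=0; 12 even; l₃=5∈[3,7].
(2·2+1)(2·5+1)(2·5+1) = 605
Δ: 2! 2! 8! / 13! → 1/38610
sum: t=0:+1/2880 t=1:−1/576 t=2:+1/2880 = -1/960
3j²(2 5 5; 0 0 0) = Δ·Π!·Σ² = 10/429  (sign +1)
sum: t=1:−1/10080 t=2:+1/2880 = 1/4032
3j²(2 5 5; -1 3 -2) = Δ·Π!·Σ² = 10/429  (sign -1)
combine: 4πI² = 605·10/429·10/429 = 500/1521
take √, sign -1: I = -0.16173926

-0.161739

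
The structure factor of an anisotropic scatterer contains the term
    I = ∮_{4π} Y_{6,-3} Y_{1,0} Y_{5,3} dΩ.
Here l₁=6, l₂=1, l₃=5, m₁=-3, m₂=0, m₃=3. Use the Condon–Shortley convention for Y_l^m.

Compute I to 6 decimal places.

Checks pass: Σm=0; 12 even; l₃=5∈[5,7].
(2·6+1)(2·1+1)(2·5+1) = 429
Δ: 2! 10! 0! / 13! → 1/858
sum: t=1:−1/14400 = -1/14400
3j²(6 1 5; 0 0 0) = Δ·Π!·Σ² = 6/143  (sign +1)
sum: t=1:−1/80640 = -1/80640
3j²(6 1 5; -3 0 3) = Δ·Π!·Σ² = 9/286  (sign -1)
combine: 4πI² = 429·6/143·9/286 = 81/143
take √, sign -1: I = -0.21230956

-0.212310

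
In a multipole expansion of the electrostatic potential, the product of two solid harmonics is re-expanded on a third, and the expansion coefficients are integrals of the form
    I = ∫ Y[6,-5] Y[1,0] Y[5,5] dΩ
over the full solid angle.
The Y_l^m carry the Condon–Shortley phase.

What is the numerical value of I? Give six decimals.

-0.135514

Rules hold: Σm=0, L=12 even, 5≤5≤7.
N = 13·3·11 = 429
Δ = 2!·10!·0!/13! = 1/858
Racah Σ t=1..1: t=1:−1/14400 = -1/14400
⇒ 3j(6 1 5; 0 0 0)² = 6/143, sgn +1
Racah Σ t=1..1: t=1:−1/3628800 = -1/3628800
⇒ 3j(6 1 5; -5 0 5)² = 1/78, sgn -1
4πI² = N·(3j₀)²·(3jₘ)² = 3/13
I = -1·√(0.230769/4π) = -0.13551395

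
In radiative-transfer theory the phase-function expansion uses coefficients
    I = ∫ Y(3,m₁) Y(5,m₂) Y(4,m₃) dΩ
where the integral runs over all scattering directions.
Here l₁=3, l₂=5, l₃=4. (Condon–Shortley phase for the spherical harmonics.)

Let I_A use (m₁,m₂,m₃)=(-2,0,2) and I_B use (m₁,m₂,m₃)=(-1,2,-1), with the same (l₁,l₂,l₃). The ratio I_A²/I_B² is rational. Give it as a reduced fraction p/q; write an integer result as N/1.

75/56

Shared (l₁,l₂,l₃)=(3,5,4): N and (l;000)² cancel in I_A²/I_B².
A: Δ = 4!·2!·6!/13! = 1/180180; Racah Σ t=3..4: t=3:−1/576 t=4:+1/2880 = -1/720; ⇒ 3j(3 5 4; -2 0 2)² = 80/3003, sgn -1
B: Δ = 4!·2!·6!/13! = 1/180180; Racah Σ t=2..4: t=2:+1/960 t=3:−1/288 t=4:+1/1728 = -1/540; ⇒ 3j(3 5 4; -1 2 -1)² = 128/6435, sgn +1
I_A²/I_B² = (80/3003)/(128/6435) = 75/56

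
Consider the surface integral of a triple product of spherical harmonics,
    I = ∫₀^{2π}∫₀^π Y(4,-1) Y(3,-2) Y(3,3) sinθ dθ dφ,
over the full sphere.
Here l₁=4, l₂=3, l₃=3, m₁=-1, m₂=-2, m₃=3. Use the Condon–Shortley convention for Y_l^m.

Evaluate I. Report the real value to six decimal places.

0.140463

Rules hold: Σm=0, L=10 even, 1≤3≤7.
N = 9·7·7 = 441
Δ = 4!·4!·2!/11! = 1/34650
Racah Σ t=1..3: t=1:−1/72 t=2:+1/16 t=3:−1/72 = 5/144
⇒ 3j(4 3 3; 0 0 0)² = 2/77, sgn -1
Racah Σ t=1..1: t=1:−1/288 = -1/288
⇒ 3j(4 3 3; -1 -2 3)² = 5/231, sgn -1
4πI² = N·(3j₀)²·(3jₘ)² = 30/121
I = +1·√(0.247934/4π) = 0.14046335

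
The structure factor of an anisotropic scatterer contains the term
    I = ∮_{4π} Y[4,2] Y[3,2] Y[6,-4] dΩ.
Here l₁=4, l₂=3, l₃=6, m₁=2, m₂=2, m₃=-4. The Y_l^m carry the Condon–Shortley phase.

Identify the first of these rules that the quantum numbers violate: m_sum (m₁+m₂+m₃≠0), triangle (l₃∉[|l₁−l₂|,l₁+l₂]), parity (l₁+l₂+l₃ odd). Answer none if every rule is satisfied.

parity

azimuthal sum: 2 + 2 − 4 = 0  ✓
1 ≤ 6 ≤ 7 (triangle on l)  ✓
L = 4 + 3 + 6 = 13 (odd)  ✗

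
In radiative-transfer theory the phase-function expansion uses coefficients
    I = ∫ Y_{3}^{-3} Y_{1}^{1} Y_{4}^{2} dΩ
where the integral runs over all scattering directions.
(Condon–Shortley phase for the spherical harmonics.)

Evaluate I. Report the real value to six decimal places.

0.061558

Checks pass: Σm=0; 8 even; l₃=4∈[2,4].
(2·3+1)(2·1+1)(2·4+1) = 189
Δ: 0! 6! 2! / 9! → 1/252
sum: t=0:+1/36 = 1/36
3j²(3 1 4; 0 0 0) = Δ·Π!·Σ² = 4/63  (sign +1)
sum: t=0:+1/1440 = 1/1440
3j²(3 1 4; -3 1 2) = Δ·Π!·Σ² = 1/252  (sign +1)
combine: 4πI² = 189·4/63·1/252 = 1/21
take √, sign +1: I = 0.06155813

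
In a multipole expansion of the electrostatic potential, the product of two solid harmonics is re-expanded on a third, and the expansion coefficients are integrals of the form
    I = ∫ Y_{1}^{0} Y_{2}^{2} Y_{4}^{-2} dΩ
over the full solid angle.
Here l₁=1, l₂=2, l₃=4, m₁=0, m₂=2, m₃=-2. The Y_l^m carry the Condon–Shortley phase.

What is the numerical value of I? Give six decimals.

triangle: need 1≤l₃≤3, have 4; I=0

0.000000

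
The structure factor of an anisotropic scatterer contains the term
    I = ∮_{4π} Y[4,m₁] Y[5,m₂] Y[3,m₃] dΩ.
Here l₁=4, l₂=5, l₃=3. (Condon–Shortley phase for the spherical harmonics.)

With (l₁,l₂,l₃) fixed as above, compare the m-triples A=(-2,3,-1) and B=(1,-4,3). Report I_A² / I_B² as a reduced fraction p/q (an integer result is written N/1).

Same 4,5,3: normalisation and zero-m 3j drop out of the ratio.
A: Δ: 6! 2! 4! / 13! → 1/180180; sum: t=4:+1/2304 t=5:−1/720 t=6:+1/5760 = -1/1280; 3j²(4 5 3; -2 3 -1) = Δ·Π!·Σ² = 27/1430  (sign -1)
B: Δ: 6! 2! 4! / 13! → 1/180180; sum: t=1:−1/5760 = -1/5760; 3j²(4 5 3; 1 -4 3) = Δ·Π!·Σ² = 9/286  (sign -1)
I_A²/I_B² = (27/1430)/(9/286) = 3/5

3/5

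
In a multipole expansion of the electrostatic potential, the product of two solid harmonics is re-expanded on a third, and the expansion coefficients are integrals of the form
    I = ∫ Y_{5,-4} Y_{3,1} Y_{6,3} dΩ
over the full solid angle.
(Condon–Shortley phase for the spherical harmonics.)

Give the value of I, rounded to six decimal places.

Rules hold: Σm=0, L=14 even, 2≤6≤8.
N = 11·7·13 = 1001
Δ = 2!·8!·4!/15! = 1/675675
Racah Σ t=0..2: t=0:+1/8640 t=1:−1/2304 t=2:+1/8640 = -7/34560
⇒ 3j(5 3 6; 0 0 0)² = 7/429, sgn -1
Racah Σ t=1..2: t=1:−1/241920 t=2:+1/40320 = 1/48384
⇒ 3j(5 3 6; -4 1 3)² = 24/1001, sgn -1
4πI² = N·(3j₀)²·(3jₘ)² = 56/143
I = +1·√(0.391608/4π) = 0.17653103

0.176531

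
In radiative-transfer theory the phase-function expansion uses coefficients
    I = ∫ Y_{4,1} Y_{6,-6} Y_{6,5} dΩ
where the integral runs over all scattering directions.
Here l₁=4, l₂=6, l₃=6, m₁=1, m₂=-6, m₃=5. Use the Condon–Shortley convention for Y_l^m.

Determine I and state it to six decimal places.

Checks pass: Σm=0; 16 even; l₃=6∈[2,10].
(2·4+1)(2·6+1)(2·6+1) = 1521
Δ: 4! 4! 8! / 17! → 1/15315300
sum: t=0:+1/829440 t=1:−1/25920 t=2:+1/9216 t=3:−1/25920 t=4:+1/829440 = 7/207360
3j²(4 6 6; 0 0 0) = Δ·Π!·Σ² = 28/2431  (sign +1)
sum: t=0:+1/5806080 = 1/5806080
3j²(4 6 6; 1 -6 5) = Δ·Π!·Σ² = 165/6188  (sign -1)
combine: 4πI² = 1521·28/2431·165/6188 = 135/289
take √, sign -1: I = -0.19280266

-0.192803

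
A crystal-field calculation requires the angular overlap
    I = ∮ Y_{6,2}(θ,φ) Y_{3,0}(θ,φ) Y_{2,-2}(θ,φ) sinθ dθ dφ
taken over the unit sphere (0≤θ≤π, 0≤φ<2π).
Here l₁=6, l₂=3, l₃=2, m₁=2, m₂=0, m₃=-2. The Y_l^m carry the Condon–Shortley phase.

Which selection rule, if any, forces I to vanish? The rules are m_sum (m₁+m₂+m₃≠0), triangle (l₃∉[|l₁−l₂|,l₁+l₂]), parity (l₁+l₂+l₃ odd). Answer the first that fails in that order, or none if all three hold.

triangle

Σmᵢ = 0  ✓
l₃∈[|l₁−l₂|,l₁+l₂]=[3,9], have l₃=2  ✗
Σlᵢ = 11 ⇒ odd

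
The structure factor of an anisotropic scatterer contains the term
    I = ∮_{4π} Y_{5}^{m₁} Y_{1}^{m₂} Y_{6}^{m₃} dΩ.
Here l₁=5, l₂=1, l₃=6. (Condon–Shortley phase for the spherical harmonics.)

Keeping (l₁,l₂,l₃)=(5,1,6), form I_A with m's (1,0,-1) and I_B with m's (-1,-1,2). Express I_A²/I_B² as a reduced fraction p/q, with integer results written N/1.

l's match ⇒ only the (l;m) 3-j factors differ between A and B.
A: triangle coeff Δ(5,1,6) = 1/858; Σ_t [0,0]: t=0:+1/17280 = 1/17280; (3j)²=35/858 [(5 1 6; 1 0 -1)], sign=-1
B: triangle coeff Δ(5,1,6) = 1/858; Σ_t [0,0]: t=0:+1/34560 = 1/34560; (3j)²=14/429 [(5 1 6; -1 -1 2)], sign=+1
I_A²/I_B² = (35/858)/(14/429) = 5/4

5/4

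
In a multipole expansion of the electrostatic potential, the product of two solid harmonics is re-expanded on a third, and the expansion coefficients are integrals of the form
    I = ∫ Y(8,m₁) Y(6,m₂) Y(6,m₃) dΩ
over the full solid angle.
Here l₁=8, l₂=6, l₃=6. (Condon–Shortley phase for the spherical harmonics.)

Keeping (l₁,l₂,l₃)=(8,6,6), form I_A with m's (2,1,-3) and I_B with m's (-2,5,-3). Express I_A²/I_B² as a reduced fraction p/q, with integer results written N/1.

361/594

Shared (l₁,l₂,l₃)=(8,6,6): N and (l;000)² cancel in I_A²/I_B².
A: Δ = 8!·8!·4!/21! = 1/1309458150; Racah Σ t=3..6: t=3:−1/12441600 t=4:+1/4976640 t=5:−1/14515200 t=6:+1/348364800 = 19/348364800; ⇒ 3j(8 6 6; 2 1 -3)² = 19/2431, sgn -1
B: Δ = 8!·8!·4!/21! = 1/1309458150; Racah Σ t=7..8: t=7:−1/87091200 t=8:+1/348364800 = -1/116121600; ⇒ 3j(8 6 6; -2 5 -3)² = 54/4199, sgn +1
I_A²/I_B² = (19/2431)/(54/4199) = 361/594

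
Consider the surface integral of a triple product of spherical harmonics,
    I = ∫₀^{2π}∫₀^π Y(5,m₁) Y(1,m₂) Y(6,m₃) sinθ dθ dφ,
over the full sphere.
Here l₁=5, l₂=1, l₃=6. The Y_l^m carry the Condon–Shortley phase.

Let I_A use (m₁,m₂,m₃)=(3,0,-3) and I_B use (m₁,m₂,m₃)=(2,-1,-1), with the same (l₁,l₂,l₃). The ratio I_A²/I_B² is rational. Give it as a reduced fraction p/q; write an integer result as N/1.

27/10

l's match ⇒ only the (l;m) 3-j factors differ between A and B.
A: triangle coeff Δ(5,1,6) = 1/858; Σ_t [0,0]: t=0:+1/80640 = 1/80640; (3j)²=9/286 [(5 1 6; 3 0 -3)], sign=-1
B: triangle coeff Δ(5,1,6) = 1/858; Σ_t [0,0]: t=0:+1/60480 = 1/60480; (3j)²=5/429 [(5 1 6; 2 -1 -1)], sign=-1
I_A²/I_B² = (9/286)/(5/429) = 27/10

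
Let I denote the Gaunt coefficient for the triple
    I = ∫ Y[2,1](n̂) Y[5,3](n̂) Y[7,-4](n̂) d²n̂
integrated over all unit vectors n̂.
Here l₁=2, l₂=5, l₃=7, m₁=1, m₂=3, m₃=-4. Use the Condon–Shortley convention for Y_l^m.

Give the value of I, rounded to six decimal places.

Rules hold: Σm=0, L=14 even, 3≤7≤7.
N = 5·11·15 = 825
Δ = 0!·4!·10!/15! = 1/15015
Racah Σ t=0..0: t=0:+1/57600 = 1/57600
⇒ 3j(2 5 7; 0 0 0)² = 21/715, sgn -1
Racah Σ t=0..0: t=0:+1/483840 = 1/483840
⇒ 3j(2 5 7; 1 3 -4)² = 3/91, sgn -1
4πI² = N·(3j₀)²·(3jₘ)² = 135/169
I = +1·√(0.798817/4π) = 0.25212656

0.252127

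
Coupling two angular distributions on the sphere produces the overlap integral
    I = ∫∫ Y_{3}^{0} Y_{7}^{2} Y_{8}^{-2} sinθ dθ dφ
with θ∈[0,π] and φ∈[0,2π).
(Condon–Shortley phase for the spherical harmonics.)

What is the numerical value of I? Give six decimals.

Checks pass: Σm=0; 18 even; l₃=8∈[4,10].
(2·3+1)(2·7+1)(2·8+1) = 1785
Δ: 2! 4! 12! / 19! → 1/5290740
sum: t=0:+1/7257600 t=1:−1/2073600 t=2:+1/7257600 = -1/4838400
3j²(3 7 8; 0 0 0) = Δ·Π!·Σ² = 252/20995  (sign -1)
sum: t=0:+1/26127360 t=1:−1/3870720 t=2:+1/7257600 = -43/522547200
3j²(3 7 8; 0 2 -2) = Δ·Π!·Σ² = 1849/352716  (sign -1)
combine: 4πI² = 1785·252/20995·1849/352716 = 116487/1037153
take √, sign +1: I = 0.09453930

0.094539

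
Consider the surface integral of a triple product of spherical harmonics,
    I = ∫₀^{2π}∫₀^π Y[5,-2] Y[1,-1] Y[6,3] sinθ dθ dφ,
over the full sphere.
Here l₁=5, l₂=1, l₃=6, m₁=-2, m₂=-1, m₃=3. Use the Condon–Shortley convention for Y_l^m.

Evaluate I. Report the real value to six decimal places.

Checks pass: Σm=0; 12 even; l₃=6∈[4,6].
(2·5+1)(2·1+1)(2·6+1) = 429
Δ: 0! 10! 2! / 13! → 1/858
sum: t=0:+1/14400 = 1/14400
3j²(5 1 6; 0 0 0) = Δ·Π!·Σ² = 6/143  (sign +1)
sum: t=0:+1/60480 = 1/60480
3j²(5 1 6; -2 -1 3) = Δ·Π!·Σ² = 6/143  (sign -1)
combine: 4πI² = 429·6/143·6/143 = 108/143
take √, sign -1: I = -0.24515397

-0.245154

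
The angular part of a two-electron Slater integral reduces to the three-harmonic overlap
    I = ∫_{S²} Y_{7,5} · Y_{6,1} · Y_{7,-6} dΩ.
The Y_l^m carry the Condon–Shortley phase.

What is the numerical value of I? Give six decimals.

-0.100056

m-sum 0 ✓  L=20 even ✓  1≤7≤13 ✓
Π(2lᵢ+1) = 15×13×15 = 2925
triangle coeff Δ(7,6,7) = 1/2444321880
Σ_t [0,6]: t=0:+1/2612736000 t=1:−1/20736000 t=2:+1/1658880 t=3:−1/746496 t=4:+1/1658880 t=5:−1/20736000 t=6:+1/2612736000 = -1/4354560
(3j)²=1000/138567 [(7 6 7; 0 0 0)], sign=+1
Σ_t [1,2]: t=1:−1/435456000 t=2:+1/232243200 = 1/497664000
(3j)²=77/12920 [(7 6 7; 5 1 -6)], sign=-1
⇒ 4πI² = 13125/104329
I = (-1)√(13125/104329/(4π)) = -0.10005578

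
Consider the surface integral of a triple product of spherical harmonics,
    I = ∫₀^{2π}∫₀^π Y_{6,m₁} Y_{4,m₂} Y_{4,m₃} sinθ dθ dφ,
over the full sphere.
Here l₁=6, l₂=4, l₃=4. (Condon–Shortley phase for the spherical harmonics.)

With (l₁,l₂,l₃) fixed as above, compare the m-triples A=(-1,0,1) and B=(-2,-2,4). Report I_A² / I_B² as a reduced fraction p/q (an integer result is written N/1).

Shared (l₁,l₂,l₃)=(6,4,4): N and (l;000)² cancel in I_A²/I_B².
A: Δ = 6!·6!·2!/15! = 1/1261260; Racah Σ t=2..4: t=2:+1/11520 t=3:−1/1728 t=4:+1/3456 = -7/34560; ⇒ 3j(6 4 4; -1 0 1)² = 7/858, sgn +1
B: Δ = 6!·6!·2!/15! = 1/1261260; Racah Σ t=2..2: t=2:+1/69120 = 1/69120; ⇒ 3j(6 4 4; -2 -2 4)² = 4/429, sgn +1
I_A²/I_B² = (7/858)/(4/429) = 7/8

7/8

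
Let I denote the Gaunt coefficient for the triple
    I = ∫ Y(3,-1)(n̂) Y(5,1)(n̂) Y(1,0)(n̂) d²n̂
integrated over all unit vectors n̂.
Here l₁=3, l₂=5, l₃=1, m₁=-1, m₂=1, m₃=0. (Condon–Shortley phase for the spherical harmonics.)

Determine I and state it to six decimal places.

0.000000

l₃=1 ∉ [2,8] — triangle fails ⇒ I = 0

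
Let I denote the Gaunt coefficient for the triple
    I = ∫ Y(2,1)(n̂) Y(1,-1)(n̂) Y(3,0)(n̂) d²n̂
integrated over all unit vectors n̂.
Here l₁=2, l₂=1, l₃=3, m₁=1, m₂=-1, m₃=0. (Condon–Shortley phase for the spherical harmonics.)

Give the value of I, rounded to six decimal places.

m-sum 0 ✓  L=6 even ✓  1≤3≤3 ✓
Π(2lᵢ+1) = 5×3×7 = 105
triangle coeff Δ(2,1,3) = 1/105
Σ_t [0,0]: t=0:+1/4 = 1/4
(3j)²=3/35 [(2 1 3; 0 0 0)], sign=-1
Σ_t [0,0]: t=0:+1/12 = 1/12
(3j)²=1/35 [(2 1 3; 1 -1 0)], sign=-1
⇒ 4πI² = 9/35
I = (+1)√(9/35/(4π)) = 0.14304817

0.143048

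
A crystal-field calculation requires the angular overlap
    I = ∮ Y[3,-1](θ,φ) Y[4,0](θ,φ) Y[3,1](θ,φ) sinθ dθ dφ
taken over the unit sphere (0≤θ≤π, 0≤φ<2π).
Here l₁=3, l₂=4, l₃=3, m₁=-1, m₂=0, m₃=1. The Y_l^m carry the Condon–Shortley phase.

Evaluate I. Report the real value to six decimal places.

m-sum 0 ✓  L=10 even ✓  1≤3≤7 ✓
Π(2lᵢ+1) = 7×9×7 = 441
triangle coeff Δ(3,4,3) = 1/34650
Σ_t [1,3]: t=1:−1/72 t=2:+1/16 t=3:−1/72 = 5/144
(3j)²=2/77 [(3 4 3; 0 0 0)], sign=-1
Σ_t [2,4]: t=2:+1/32 t=3:−1/36 t=4:+1/1152 = 5/1152
(3j)²=1/1386 [(3 4 3; -1 0 1)], sign=+1
⇒ 4πI² = 1/121
I = (-1)√(1/121/(4π)) = -0.02564498

-0.025645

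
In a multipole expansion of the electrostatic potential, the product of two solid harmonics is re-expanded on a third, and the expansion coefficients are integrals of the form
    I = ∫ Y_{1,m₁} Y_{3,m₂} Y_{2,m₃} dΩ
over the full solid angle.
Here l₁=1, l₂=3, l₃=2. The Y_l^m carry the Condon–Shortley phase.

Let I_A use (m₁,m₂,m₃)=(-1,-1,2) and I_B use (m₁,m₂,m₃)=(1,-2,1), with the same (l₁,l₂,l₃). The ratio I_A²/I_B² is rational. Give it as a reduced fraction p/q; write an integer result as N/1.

1/10

Same 1,3,2: normalisation and zero-m 3j drop out of the ratio.
A: Δ: 2! 0! 4! / 7! → 1/105; sum: t=2:+1/48 = 1/48; 3j²(1 3 2; -1 -1 2) = Δ·Π!·Σ² = 1/105  (sign +1)
B: Δ: 2! 0! 4! / 7! → 1/105; sum: t=0:+1/12 = 1/12; 3j²(1 3 2; 1 -2 1) = Δ·Π!·Σ² = 2/21  (sign -1)
I_A²/I_B² = (1/105)/(2/21) = 1/10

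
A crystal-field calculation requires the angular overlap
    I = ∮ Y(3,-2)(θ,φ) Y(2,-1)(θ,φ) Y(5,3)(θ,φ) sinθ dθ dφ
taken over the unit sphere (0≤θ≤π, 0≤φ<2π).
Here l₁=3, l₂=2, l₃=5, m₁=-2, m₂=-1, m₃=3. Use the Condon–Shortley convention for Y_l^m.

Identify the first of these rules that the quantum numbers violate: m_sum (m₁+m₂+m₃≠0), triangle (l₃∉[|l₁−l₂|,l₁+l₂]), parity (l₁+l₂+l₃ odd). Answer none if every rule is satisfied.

none

Σmᵢ = 0  ✓
l₃∈[|l₁−l₂|,l₁+l₂]=[1,5], have l₃=5  ✓
Σlᵢ = 10 ⇒ even  ✓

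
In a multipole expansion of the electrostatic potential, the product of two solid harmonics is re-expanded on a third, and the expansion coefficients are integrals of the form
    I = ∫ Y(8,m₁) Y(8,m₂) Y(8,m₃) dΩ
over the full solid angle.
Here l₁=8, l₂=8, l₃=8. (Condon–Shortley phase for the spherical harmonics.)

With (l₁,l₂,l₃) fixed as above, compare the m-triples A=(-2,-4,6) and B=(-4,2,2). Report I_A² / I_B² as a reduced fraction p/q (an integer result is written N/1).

195/308

Same 8,8,8: normalisation and zero-m 3j drop out of the ratio.
A: Δ: 8! 8! 8! / 25! → 1/236637794250; sum: t=2:+1/83607552000 t=3:−1/18289152000 t=4:+1/33443020800 = -1/78033715200; 3j²(8 8 8; -2 -4 6) = Δ·Π!·Σ² = 27/7429  (sign -1)
B: Δ: 8! 8! 8! / 25! → 1/236637794250; sum: t=4:+1/33443020800 t=5:−1/2612736000 t=6:+1/1194393600 t=7:−1/2612736000 t=8:+1/33443020800 = 11/83607552000; 3j²(8 8 8; -4 2 2) = Δ·Π!·Σ² = 2772/482885  (sign +1)
I_A²/I_B² = (27/7429)/(2772/482885) = 195/308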